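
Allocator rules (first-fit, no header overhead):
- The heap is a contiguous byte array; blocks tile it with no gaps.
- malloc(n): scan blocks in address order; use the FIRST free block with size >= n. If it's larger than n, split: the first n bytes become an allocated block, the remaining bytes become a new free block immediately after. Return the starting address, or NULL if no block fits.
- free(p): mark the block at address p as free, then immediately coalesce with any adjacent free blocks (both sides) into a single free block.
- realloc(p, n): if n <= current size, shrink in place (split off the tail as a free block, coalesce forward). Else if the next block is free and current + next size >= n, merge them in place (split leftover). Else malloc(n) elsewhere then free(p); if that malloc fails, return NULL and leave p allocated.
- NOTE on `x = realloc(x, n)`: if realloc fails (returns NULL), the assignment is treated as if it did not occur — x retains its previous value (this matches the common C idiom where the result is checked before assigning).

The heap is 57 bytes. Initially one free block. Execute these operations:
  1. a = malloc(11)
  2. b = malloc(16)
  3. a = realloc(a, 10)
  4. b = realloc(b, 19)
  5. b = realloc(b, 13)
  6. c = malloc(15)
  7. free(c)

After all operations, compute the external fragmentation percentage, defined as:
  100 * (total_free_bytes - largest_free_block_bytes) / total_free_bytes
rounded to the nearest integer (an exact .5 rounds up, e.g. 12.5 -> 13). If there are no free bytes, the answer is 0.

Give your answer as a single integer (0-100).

Op 1: a = malloc(11) -> a = 0; heap: [0-10 ALLOC][11-56 FREE]
Op 2: b = malloc(16) -> b = 11; heap: [0-10 ALLOC][11-26 ALLOC][27-56 FREE]
Op 3: a = realloc(a, 10) -> a = 0; heap: [0-9 ALLOC][10-10 FREE][11-26 ALLOC][27-56 FREE]
Op 4: b = realloc(b, 19) -> b = 11; heap: [0-9 ALLOC][10-10 FREE][11-29 ALLOC][30-56 FREE]
Op 5: b = realloc(b, 13) -> b = 11; heap: [0-9 ALLOC][10-10 FREE][11-23 ALLOC][24-56 FREE]
Op 6: c = malloc(15) -> c = 24; heap: [0-9 ALLOC][10-10 FREE][11-23 ALLOC][24-38 ALLOC][39-56 FREE]
Op 7: free(c) -> (freed c); heap: [0-9 ALLOC][10-10 FREE][11-23 ALLOC][24-56 FREE]
Free blocks: [1 33] total_free=34 largest=33 -> 100*(34-33)/34 = 100/34 ≈ 2.941 -> rounds to 3

Answer: 3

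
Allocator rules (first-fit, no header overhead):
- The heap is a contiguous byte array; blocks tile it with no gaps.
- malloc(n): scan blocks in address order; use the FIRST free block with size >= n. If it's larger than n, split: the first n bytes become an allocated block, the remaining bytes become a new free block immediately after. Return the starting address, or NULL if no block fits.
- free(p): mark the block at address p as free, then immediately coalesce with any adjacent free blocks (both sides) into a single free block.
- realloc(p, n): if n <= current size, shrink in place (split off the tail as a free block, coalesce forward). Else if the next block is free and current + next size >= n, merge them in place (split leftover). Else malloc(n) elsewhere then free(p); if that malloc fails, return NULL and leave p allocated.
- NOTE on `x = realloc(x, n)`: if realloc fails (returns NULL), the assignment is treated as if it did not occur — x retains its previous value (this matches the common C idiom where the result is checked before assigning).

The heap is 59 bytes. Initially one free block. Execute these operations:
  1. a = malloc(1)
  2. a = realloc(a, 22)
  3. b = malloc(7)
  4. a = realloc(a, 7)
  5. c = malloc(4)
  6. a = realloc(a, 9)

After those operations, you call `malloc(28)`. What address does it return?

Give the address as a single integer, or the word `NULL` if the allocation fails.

Answer: 29

Derivation:
Op 1: a = malloc(1) -> a = 0; heap: [0-0 ALLOC][1-58 FREE]
Op 2: a = realloc(a, 22) -> a = 0; heap: [0-21 ALLOC][22-58 FREE]
Op 3: b = malloc(7) -> b = 22; heap: [0-21 ALLOC][22-28 ALLOC][29-58 FREE]
Op 4: a = realloc(a, 7) -> a = 0; heap: [0-6 ALLOC][7-21 FREE][22-28 ALLOC][29-58 FREE]
Op 5: c = malloc(4) -> c = 7; heap: [0-6 ALLOC][7-10 ALLOC][11-21 FREE][22-28 ALLOC][29-58 FREE]
Op 6: a = realloc(a, 9) -> a = 11; heap: [0-6 FREE][7-10 ALLOC][11-19 ALLOC][20-21 FREE][22-28 ALLOC][29-58 FREE]
malloc(28): first-fit scan over [0-6 FREE][7-10 ALLOC][11-19 ALLOC][20-21 FREE][22-28 ALLOC][29-58 FREE] -> 29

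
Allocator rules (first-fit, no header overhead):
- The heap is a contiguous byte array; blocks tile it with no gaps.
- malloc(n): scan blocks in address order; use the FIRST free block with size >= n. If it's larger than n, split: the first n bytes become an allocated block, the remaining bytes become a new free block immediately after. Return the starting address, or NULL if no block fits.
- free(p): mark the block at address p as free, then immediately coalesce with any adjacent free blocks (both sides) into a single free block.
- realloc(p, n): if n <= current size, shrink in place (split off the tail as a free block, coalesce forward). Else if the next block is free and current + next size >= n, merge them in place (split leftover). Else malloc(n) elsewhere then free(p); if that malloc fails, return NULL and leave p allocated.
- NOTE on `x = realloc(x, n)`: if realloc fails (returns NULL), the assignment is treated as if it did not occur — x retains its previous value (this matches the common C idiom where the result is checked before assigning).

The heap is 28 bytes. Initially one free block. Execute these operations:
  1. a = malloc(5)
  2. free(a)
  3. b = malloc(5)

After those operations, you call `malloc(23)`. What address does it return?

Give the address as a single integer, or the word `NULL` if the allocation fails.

Op 1: a = malloc(5) -> a = 0; heap: [0-4 ALLOC][5-27 FREE]
Op 2: free(a) -> (freed a); heap: [0-27 FREE]
Op 3: b = malloc(5) -> b = 0; heap: [0-4 ALLOC][5-27 FREE]
malloc(23): first-fit scan over [0-4 ALLOC][5-27 FREE] -> 5

Answer: 5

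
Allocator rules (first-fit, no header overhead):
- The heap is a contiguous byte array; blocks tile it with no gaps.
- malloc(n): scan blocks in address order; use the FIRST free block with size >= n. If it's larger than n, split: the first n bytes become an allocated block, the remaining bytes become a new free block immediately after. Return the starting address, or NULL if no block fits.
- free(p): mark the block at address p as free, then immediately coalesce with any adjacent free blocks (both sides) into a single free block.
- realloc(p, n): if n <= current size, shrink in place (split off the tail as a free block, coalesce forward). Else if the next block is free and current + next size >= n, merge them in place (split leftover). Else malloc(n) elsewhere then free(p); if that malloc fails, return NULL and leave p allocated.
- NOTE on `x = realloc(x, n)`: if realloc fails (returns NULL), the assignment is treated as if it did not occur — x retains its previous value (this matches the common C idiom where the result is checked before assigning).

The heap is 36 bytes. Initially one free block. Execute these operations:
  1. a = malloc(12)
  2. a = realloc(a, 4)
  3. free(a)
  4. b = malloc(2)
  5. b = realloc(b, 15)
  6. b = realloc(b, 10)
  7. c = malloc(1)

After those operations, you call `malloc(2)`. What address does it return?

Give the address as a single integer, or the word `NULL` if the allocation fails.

Op 1: a = malloc(12) -> a = 0; heap: [0-11 ALLOC][12-35 FREE]
Op 2: a = realloc(a, 4) -> a = 0; heap: [0-3 ALLOC][4-35 FREE]
Op 3: free(a) -> (freed a); heap: [0-35 FREE]
Op 4: b = malloc(2) -> b = 0; heap: [0-1 ALLOC][2-35 FREE]
Op 5: b = realloc(b, 15) -> b = 0; heap: [0-14 ALLOC][15-35 FREE]
Op 6: b = realloc(b, 10) -> b = 0; heap: [0-9 ALLOC][10-35 FREE]
Op 7: c = malloc(1) -> c = 10; heap: [0-9 ALLOC][10-10 ALLOC][11-35 FREE]
malloc(2): first-fit scan over [0-9 ALLOC][10-10 ALLOC][11-35 FREE] -> 11

Answer: 11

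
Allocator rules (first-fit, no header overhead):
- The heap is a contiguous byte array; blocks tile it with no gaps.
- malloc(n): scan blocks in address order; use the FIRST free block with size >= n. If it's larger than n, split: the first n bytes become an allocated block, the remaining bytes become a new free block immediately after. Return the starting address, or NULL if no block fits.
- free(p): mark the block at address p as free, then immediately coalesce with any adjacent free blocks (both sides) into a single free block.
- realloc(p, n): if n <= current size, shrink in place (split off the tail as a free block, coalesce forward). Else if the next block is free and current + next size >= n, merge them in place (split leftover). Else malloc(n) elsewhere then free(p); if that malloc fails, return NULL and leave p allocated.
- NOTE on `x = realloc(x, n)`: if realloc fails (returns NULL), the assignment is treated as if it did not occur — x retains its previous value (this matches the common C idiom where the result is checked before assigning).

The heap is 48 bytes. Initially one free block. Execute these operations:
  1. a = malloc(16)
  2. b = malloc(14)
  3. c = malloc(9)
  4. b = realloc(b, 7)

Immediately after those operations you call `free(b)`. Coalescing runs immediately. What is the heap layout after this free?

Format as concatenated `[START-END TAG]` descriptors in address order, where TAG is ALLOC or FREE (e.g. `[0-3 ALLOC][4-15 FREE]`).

Answer: [0-15 ALLOC][16-29 FREE][30-38 ALLOC][39-47 FREE]

Derivation:
Op 1: a = malloc(16) -> a = 0; heap: [0-15 ALLOC][16-47 FREE]
Op 2: b = malloc(14) -> b = 16; heap: [0-15 ALLOC][16-29 ALLOC][30-47 FREE]
Op 3: c = malloc(9) -> c = 30; heap: [0-15 ALLOC][16-29 ALLOC][30-38 ALLOC][39-47 FREE]
Op 4: b = realloc(b, 7) -> b = 16; heap: [0-15 ALLOC][16-22 ALLOC][23-29 FREE][30-38 ALLOC][39-47 FREE]
free(b): b = 16 -> block [16-22 ALLOC]; mark free, coalesce with adjacent free neighbors -> [0-15 ALLOC][16-29 FREE][30-38 ALLOC][39-47 FREE]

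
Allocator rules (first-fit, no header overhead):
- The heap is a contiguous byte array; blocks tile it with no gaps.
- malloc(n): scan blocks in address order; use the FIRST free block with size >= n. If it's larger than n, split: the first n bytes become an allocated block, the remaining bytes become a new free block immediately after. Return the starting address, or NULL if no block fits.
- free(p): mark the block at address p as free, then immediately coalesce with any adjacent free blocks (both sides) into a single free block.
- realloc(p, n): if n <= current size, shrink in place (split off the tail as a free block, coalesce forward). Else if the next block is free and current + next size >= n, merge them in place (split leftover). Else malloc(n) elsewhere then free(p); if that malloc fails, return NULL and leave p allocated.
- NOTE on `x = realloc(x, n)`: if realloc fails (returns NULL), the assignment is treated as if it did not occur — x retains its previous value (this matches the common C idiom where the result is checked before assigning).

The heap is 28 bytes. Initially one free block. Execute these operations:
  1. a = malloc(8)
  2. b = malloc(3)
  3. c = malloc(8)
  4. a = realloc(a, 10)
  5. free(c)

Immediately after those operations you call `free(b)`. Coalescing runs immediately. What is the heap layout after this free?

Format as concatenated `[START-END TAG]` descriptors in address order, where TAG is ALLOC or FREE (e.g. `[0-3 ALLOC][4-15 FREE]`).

Answer: [0-7 ALLOC][8-27 FREE]

Derivation:
Op 1: a = malloc(8) -> a = 0; heap: [0-7 ALLOC][8-27 FREE]
Op 2: b = malloc(3) -> b = 8; heap: [0-7 ALLOC][8-10 ALLOC][11-27 FREE]
Op 3: c = malloc(8) -> c = 11; heap: [0-7 ALLOC][8-10 ALLOC][11-18 ALLOC][19-27 FREE]
Op 4: a = realloc(a, 10) -> NULL (a unchanged); heap: [0-7 ALLOC][8-10 ALLOC][11-18 ALLOC][19-27 FREE]
Op 5: free(c) -> (freed c); heap: [0-7 ALLOC][8-10 ALLOC][11-27 FREE]
free(b): b = 8 -> block [8-10 ALLOC]; mark free, coalesce with adjacent free neighbors -> [0-7 ALLOC][8-27 FREE]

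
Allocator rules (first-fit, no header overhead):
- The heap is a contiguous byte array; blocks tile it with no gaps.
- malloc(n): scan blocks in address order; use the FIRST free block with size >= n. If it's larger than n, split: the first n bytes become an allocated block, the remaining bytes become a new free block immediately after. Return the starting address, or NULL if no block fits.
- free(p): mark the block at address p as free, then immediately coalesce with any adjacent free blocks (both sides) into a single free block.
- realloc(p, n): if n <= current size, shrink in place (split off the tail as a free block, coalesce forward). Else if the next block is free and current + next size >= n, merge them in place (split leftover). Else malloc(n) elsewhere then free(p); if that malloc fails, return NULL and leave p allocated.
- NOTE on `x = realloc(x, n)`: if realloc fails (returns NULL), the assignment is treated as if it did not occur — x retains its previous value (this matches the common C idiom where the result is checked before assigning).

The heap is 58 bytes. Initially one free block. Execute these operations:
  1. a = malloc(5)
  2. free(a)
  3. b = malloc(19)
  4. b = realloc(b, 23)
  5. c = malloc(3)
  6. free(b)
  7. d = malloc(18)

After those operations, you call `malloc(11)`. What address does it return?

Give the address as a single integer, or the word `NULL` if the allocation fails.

Answer: 26

Derivation:
Op 1: a = malloc(5) -> a = 0; heap: [0-4 ALLOC][5-57 FREE]
Op 2: free(a) -> (freed a); heap: [0-57 FREE]
Op 3: b = malloc(19) -> b = 0; heap: [0-18 ALLOC][19-57 FREE]
Op 4: b = realloc(b, 23) -> b = 0; heap: [0-22 ALLOC][23-57 FREE]
Op 5: c = malloc(3) -> c = 23; heap: [0-22 ALLOC][23-25 ALLOC][26-57 FREE]
Op 6: free(b) -> (freed b); heap: [0-22 FREE][23-25 ALLOC][26-57 FREE]
Op 7: d = malloc(18) -> d = 0; heap: [0-17 ALLOC][18-22 FREE][23-25 ALLOC][26-57 FREE]
malloc(11): first-fit scan over [0-17 ALLOC][18-22 FREE][23-25 ALLOC][26-57 FREE] -> 26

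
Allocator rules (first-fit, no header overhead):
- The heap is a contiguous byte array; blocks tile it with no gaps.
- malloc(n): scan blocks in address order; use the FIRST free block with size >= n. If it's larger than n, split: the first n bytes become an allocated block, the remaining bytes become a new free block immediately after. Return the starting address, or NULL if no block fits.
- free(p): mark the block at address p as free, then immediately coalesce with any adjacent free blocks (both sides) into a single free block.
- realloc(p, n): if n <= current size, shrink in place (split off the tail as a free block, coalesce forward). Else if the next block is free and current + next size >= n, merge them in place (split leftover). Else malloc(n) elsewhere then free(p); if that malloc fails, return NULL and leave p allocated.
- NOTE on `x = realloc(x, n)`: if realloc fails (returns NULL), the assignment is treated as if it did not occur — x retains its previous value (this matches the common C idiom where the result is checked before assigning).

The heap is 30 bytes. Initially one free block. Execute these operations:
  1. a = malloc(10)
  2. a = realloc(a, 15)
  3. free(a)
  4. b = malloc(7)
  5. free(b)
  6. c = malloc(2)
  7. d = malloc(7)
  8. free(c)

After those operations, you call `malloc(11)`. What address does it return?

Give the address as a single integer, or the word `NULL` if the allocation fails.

Answer: 9

Derivation:
Op 1: a = malloc(10) -> a = 0; heap: [0-9 ALLOC][10-29 FREE]
Op 2: a = realloc(a, 15) -> a = 0; heap: [0-14 ALLOC][15-29 FREE]
Op 3: free(a) -> (freed a); heap: [0-29 FREE]
Op 4: b = malloc(7) -> b = 0; heap: [0-6 ALLOC][7-29 FREE]
Op 5: free(b) -> (freed b); heap: [0-29 FREE]
Op 6: c = malloc(2) -> c = 0; heap: [0-1 ALLOC][2-29 FREE]
Op 7: d = malloc(7) -> d = 2; heap: [0-1 ALLOC][2-8 ALLOC][9-29 FREE]
Op 8: free(c) -> (freed c); heap: [0-1 FREE][2-8 ALLOC][9-29 FREE]
malloc(11): first-fit scan over [0-1 FREE][2-8 ALLOC][9-29 FREE] -> 9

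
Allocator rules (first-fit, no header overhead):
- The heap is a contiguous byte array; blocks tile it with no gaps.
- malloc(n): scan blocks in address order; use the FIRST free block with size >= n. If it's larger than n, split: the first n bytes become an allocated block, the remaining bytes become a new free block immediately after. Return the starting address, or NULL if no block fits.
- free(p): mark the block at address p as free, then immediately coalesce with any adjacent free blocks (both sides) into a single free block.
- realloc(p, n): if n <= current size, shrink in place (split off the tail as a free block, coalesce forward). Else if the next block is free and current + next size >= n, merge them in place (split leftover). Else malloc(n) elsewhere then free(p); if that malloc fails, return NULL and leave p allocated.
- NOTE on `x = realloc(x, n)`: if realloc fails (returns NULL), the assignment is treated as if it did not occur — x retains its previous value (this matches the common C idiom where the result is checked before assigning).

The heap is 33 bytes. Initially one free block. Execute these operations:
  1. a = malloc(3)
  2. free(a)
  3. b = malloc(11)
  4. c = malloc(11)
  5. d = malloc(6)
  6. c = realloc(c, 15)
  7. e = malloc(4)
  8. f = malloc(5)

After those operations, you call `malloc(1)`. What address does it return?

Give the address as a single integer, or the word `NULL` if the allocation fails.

Answer: 32

Derivation:
Op 1: a = malloc(3) -> a = 0; heap: [0-2 ALLOC][3-32 FREE]
Op 2: free(a) -> (freed a); heap: [0-32 FREE]
Op 3: b = malloc(11) -> b = 0; heap: [0-10 ALLOC][11-32 FREE]
Op 4: c = malloc(11) -> c = 11; heap: [0-10 ALLOC][11-21 ALLOC][22-32 FREE]
Op 5: d = malloc(6) -> d = 22; heap: [0-10 ALLOC][11-21 ALLOC][22-27 ALLOC][28-32 FREE]
Op 6: c = realloc(c, 15) -> NULL (c unchanged); heap: [0-10 ALLOC][11-21 ALLOC][22-27 ALLOC][28-32 FREE]
Op 7: e = malloc(4) -> e = 28; heap: [0-10 ALLOC][11-21 ALLOC][22-27 ALLOC][28-31 ALLOC][32-32 FREE]
Op 8: f = malloc(5) -> f = NULL; heap: [0-10 ALLOC][11-21 ALLOC][22-27 ALLOC][28-31 ALLOC][32-32 FREE]
malloc(1): first-fit scan over [0-10 ALLOC][11-21 ALLOC][22-27 ALLOC][28-31 ALLOC][32-32 FREE] -> 32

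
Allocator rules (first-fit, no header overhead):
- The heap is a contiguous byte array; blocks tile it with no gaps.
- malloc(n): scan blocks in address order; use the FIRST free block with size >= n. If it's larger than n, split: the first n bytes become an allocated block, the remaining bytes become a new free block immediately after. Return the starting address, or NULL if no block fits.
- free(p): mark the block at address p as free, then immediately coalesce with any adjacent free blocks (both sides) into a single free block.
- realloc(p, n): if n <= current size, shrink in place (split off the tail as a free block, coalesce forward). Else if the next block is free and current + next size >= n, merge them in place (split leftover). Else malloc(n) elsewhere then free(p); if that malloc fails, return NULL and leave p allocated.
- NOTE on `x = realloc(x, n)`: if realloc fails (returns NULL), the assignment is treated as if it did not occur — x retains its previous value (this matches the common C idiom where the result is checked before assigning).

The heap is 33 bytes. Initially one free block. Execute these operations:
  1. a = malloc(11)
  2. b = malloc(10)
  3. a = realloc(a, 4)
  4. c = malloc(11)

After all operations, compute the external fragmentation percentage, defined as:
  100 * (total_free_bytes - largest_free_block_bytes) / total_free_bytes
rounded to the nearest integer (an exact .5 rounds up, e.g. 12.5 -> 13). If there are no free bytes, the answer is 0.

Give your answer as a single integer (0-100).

Op 1: a = malloc(11) -> a = 0; heap: [0-10 ALLOC][11-32 FREE]
Op 2: b = malloc(10) -> b = 11; heap: [0-10 ALLOC][11-20 ALLOC][21-32 FREE]
Op 3: a = realloc(a, 4) -> a = 0; heap: [0-3 ALLOC][4-10 FREE][11-20 ALLOC][21-32 FREE]
Op 4: c = malloc(11) -> c = 21; heap: [0-3 ALLOC][4-10 FREE][11-20 ALLOC][21-31 ALLOC][32-32 FREE]
Free blocks: [7 1] total_free=8 largest=7 -> 100*(8-7)/8 = 100/8 = 12.5 -> rounds to 13

Answer: 13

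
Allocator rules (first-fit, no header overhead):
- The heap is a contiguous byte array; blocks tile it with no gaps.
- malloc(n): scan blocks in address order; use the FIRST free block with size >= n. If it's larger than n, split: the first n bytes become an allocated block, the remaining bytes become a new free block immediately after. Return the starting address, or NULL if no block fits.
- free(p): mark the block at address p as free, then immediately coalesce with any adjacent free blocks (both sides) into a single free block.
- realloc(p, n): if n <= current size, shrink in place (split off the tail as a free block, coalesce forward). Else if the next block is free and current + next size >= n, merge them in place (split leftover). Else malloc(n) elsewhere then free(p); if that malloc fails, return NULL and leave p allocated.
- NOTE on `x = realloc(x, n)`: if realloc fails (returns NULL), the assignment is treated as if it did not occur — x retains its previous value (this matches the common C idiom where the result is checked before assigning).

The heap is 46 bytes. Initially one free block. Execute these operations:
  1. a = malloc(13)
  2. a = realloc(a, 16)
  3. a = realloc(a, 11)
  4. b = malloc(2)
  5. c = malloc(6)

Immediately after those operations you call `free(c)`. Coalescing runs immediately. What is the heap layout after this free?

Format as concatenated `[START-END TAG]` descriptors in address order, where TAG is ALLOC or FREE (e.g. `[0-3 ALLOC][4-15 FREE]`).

Op 1: a = malloc(13) -> a = 0; heap: [0-12 ALLOC][13-45 FREE]
Op 2: a = realloc(a, 16) -> a = 0; heap: [0-15 ALLOC][16-45 FREE]
Op 3: a = realloc(a, 11) -> a = 0; heap: [0-10 ALLOC][11-45 FREE]
Op 4: b = malloc(2) -> b = 11; heap: [0-10 ALLOC][11-12 ALLOC][13-45 FREE]
Op 5: c = malloc(6) -> c = 13; heap: [0-10 ALLOC][11-12 ALLOC][13-18 ALLOC][19-45 FREE]
free(c): c = 13 -> block [13-18 ALLOC]; mark free, coalesce with adjacent free neighbors -> [0-10 ALLOC][11-12 ALLOC][13-45 FREE]

Answer: [0-10 ALLOC][11-12 ALLOC][13-45 FREE]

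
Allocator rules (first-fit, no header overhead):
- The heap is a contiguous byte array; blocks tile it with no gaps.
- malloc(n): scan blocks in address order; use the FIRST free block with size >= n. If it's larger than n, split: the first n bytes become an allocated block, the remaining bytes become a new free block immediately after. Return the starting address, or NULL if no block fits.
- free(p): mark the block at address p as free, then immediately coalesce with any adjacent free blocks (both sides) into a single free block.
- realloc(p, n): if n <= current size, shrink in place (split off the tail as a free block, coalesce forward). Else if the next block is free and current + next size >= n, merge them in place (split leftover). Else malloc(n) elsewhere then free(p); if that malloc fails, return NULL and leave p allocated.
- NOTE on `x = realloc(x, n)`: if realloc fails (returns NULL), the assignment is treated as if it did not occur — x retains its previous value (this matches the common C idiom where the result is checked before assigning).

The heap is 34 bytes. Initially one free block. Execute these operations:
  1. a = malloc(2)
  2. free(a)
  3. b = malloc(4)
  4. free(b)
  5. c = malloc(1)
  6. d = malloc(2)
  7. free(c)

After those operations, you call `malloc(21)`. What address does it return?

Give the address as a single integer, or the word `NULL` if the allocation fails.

Answer: 3

Derivation:
Op 1: a = malloc(2) -> a = 0; heap: [0-1 ALLOC][2-33 FREE]
Op 2: free(a) -> (freed a); heap: [0-33 FREE]
Op 3: b = malloc(4) -> b = 0; heap: [0-3 ALLOC][4-33 FREE]
Op 4: free(b) -> (freed b); heap: [0-33 FREE]
Op 5: c = malloc(1) -> c = 0; heap: [0-0 ALLOC][1-33 FREE]
Op 6: d = malloc(2) -> d = 1; heap: [0-0 ALLOC][1-2 ALLOC][3-33 FREE]
Op 7: free(c) -> (freed c); heap: [0-0 FREE][1-2 ALLOC][3-33 FREE]
malloc(21): first-fit scan over [0-0 FREE][1-2 ALLOC][3-33 FREE] -> 3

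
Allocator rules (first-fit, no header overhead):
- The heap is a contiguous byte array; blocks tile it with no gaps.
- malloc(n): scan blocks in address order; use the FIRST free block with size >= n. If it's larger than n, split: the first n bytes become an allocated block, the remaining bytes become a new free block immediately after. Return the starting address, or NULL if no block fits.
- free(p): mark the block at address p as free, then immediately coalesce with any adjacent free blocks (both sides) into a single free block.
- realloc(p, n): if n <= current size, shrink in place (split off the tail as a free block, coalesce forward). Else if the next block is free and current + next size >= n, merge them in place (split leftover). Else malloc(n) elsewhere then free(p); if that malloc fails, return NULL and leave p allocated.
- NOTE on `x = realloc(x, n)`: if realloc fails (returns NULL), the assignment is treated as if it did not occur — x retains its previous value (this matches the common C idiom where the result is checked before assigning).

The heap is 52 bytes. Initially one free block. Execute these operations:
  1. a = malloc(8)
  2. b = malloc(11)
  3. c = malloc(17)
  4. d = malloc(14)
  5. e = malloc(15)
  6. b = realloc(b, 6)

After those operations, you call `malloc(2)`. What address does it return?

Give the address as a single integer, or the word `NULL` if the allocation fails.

Answer: 14

Derivation:
Op 1: a = malloc(8) -> a = 0; heap: [0-7 ALLOC][8-51 FREE]
Op 2: b = malloc(11) -> b = 8; heap: [0-7 ALLOC][8-18 ALLOC][19-51 FREE]
Op 3: c = malloc(17) -> c = 19; heap: [0-7 ALLOC][8-18 ALLOC][19-35 ALLOC][36-51 FREE]
Op 4: d = malloc(14) -> d = 36; heap: [0-7 ALLOC][8-18 ALLOC][19-35 ALLOC][36-49 ALLOC][50-51 FREE]
Op 5: e = malloc(15) -> e = NULL; heap: [0-7 ALLOC][8-18 ALLOC][19-35 ALLOC][36-49 ALLOC][50-51 FREE]
Op 6: b = realloc(b, 6) -> b = 8; heap: [0-7 ALLOC][8-13 ALLOC][14-18 FREE][19-35 ALLOC][36-49 ALLOC][50-51 FREE]
malloc(2): first-fit scan over [0-7 ALLOC][8-13 ALLOC][14-18 FREE][19-35 ALLOC][36-49 ALLOC][50-51 FREE] -> 14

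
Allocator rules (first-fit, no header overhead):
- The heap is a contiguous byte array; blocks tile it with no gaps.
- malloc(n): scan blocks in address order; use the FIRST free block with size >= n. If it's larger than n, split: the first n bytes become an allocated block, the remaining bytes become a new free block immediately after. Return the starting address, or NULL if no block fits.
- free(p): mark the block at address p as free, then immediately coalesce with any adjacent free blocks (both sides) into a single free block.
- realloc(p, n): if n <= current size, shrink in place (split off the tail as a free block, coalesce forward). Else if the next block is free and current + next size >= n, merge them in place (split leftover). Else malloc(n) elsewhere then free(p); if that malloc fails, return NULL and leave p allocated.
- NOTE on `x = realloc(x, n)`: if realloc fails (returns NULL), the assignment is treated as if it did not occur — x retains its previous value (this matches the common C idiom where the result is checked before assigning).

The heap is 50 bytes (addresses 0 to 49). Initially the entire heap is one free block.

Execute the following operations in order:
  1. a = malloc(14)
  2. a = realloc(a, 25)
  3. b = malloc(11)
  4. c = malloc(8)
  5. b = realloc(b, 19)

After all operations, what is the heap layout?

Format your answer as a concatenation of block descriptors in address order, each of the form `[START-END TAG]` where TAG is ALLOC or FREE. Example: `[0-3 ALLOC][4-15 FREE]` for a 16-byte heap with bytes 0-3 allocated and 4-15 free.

Op 1: a = malloc(14) -> a = 0; heap: [0-13 ALLOC][14-49 FREE]
Op 2: a = realloc(a, 25) -> a = 0; heap: [0-24 ALLOC][25-49 FREE]
Op 3: b = malloc(11) -> b = 25; heap: [0-24 ALLOC][25-35 ALLOC][36-49 FREE]
Op 4: c = malloc(8) -> c = 36; heap: [0-24 ALLOC][25-35 ALLOC][36-43 ALLOC][44-49 FREE]
Op 5: b = realloc(b, 19) -> NULL (b unchanged); heap: [0-24 ALLOC][25-35 ALLOC][36-43 ALLOC][44-49 FREE]

Answer: [0-24 ALLOC][25-35 ALLOC][36-43 ALLOC][44-49 FREE]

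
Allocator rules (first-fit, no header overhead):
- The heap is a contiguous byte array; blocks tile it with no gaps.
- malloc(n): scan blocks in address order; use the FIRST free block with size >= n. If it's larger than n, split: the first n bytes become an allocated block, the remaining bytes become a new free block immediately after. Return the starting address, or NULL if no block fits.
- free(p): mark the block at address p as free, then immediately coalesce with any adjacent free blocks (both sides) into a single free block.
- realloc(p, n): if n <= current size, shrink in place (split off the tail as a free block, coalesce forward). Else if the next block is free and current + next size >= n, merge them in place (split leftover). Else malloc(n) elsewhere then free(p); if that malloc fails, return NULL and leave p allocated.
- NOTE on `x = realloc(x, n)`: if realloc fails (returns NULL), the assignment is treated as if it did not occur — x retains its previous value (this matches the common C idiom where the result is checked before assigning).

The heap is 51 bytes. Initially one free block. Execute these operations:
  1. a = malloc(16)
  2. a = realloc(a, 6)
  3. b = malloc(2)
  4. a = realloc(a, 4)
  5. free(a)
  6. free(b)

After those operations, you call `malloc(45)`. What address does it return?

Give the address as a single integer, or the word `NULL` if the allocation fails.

Op 1: a = malloc(16) -> a = 0; heap: [0-15 ALLOC][16-50 FREE]
Op 2: a = realloc(a, 6) -> a = 0; heap: [0-5 ALLOC][6-50 FREE]
Op 3: b = malloc(2) -> b = 6; heap: [0-5 ALLOC][6-7 ALLOC][8-50 FREE]
Op 4: a = realloc(a, 4) -> a = 0; heap: [0-3 ALLOC][4-5 FREE][6-7 ALLOC][8-50 FREE]
Op 5: free(a) -> (freed a); heap: [0-5 FREE][6-7 ALLOC][8-50 FREE]
Op 6: free(b) -> (freed b); heap: [0-50 FREE]
malloc(45): first-fit scan over [0-50 FREE] -> 0

Answer: 0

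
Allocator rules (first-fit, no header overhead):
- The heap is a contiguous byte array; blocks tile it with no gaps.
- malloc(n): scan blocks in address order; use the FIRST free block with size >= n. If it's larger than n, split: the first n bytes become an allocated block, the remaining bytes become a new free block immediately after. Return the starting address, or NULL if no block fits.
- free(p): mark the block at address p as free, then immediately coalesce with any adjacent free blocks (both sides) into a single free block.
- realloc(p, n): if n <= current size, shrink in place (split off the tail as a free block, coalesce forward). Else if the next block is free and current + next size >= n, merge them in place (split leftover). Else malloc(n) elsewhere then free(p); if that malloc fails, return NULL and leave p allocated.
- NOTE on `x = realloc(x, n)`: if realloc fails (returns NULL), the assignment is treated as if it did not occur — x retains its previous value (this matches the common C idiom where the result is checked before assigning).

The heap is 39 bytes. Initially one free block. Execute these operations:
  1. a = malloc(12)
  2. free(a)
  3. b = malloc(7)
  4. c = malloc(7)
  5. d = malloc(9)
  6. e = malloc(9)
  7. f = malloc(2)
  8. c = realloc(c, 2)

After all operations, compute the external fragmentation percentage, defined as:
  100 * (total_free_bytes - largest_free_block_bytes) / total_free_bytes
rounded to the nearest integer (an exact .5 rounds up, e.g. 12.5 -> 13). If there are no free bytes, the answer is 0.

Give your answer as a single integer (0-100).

Answer: 50

Derivation:
Op 1: a = malloc(12) -> a = 0; heap: [0-11 ALLOC][12-38 FREE]
Op 2: free(a) -> (freed a); heap: [0-38 FREE]
Op 3: b = malloc(7) -> b = 0; heap: [0-6 ALLOC][7-38 FREE]
Op 4: c = malloc(7) -> c = 7; heap: [0-6 ALLOC][7-13 ALLOC][14-38 FREE]
Op 5: d = malloc(9) -> d = 14; heap: [0-6 ALLOC][7-13 ALLOC][14-22 ALLOC][23-38 FREE]
Op 6: e = malloc(9) -> e = 23; heap: [0-6 ALLOC][7-13 ALLOC][14-22 ALLOC][23-31 ALLOC][32-38 FREE]
Op 7: f = malloc(2) -> f = 32; heap: [0-6 ALLOC][7-13 ALLOC][14-22 ALLOC][23-31 ALLOC][32-33 ALLOC][34-38 FREE]
Op 8: c = realloc(c, 2) -> c = 7; heap: [0-6 ALLOC][7-8 ALLOC][9-13 FREE][14-22 ALLOC][23-31 ALLOC][32-33 ALLOC][34-38 FREE]
Free blocks: [5 5] total_free=10 largest=5 -> 100*(10-5)/10 = 500/10 = 50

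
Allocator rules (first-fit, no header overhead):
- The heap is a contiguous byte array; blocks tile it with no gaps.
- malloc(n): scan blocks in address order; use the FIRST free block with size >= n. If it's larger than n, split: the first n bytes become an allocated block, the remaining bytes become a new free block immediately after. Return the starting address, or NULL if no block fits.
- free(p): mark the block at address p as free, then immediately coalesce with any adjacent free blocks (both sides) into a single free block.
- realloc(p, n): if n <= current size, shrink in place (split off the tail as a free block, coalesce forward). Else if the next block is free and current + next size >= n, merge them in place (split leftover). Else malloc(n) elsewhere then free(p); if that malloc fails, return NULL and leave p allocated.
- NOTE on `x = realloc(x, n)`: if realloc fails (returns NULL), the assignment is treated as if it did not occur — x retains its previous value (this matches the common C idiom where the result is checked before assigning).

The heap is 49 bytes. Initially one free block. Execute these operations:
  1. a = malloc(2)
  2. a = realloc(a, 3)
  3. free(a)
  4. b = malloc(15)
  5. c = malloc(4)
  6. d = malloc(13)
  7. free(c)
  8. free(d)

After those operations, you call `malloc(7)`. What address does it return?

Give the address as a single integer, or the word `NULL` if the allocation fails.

Answer: 15

Derivation:
Op 1: a = malloc(2) -> a = 0; heap: [0-1 ALLOC][2-48 FREE]
Op 2: a = realloc(a, 3) -> a = 0; heap: [0-2 ALLOC][3-48 FREE]
Op 3: free(a) -> (freed a); heap: [0-48 FREE]
Op 4: b = malloc(15) -> b = 0; heap: [0-14 ALLOC][15-48 FREE]
Op 5: c = malloc(4) -> c = 15; heap: [0-14 ALLOC][15-18 ALLOC][19-48 FREE]
Op 6: d = malloc(13) -> d = 19; heap: [0-14 ALLOC][15-18 ALLOC][19-31 ALLOC][32-48 FREE]
Op 7: free(c) -> (freed c); heap: [0-14 ALLOC][15-18 FREE][19-31 ALLOC][32-48 FREE]
Op 8: free(d) -> (freed d); heap: [0-14 ALLOC][15-48 FREE]
malloc(7): first-fit scan over [0-14 ALLOC][15-48 FREE] -> 15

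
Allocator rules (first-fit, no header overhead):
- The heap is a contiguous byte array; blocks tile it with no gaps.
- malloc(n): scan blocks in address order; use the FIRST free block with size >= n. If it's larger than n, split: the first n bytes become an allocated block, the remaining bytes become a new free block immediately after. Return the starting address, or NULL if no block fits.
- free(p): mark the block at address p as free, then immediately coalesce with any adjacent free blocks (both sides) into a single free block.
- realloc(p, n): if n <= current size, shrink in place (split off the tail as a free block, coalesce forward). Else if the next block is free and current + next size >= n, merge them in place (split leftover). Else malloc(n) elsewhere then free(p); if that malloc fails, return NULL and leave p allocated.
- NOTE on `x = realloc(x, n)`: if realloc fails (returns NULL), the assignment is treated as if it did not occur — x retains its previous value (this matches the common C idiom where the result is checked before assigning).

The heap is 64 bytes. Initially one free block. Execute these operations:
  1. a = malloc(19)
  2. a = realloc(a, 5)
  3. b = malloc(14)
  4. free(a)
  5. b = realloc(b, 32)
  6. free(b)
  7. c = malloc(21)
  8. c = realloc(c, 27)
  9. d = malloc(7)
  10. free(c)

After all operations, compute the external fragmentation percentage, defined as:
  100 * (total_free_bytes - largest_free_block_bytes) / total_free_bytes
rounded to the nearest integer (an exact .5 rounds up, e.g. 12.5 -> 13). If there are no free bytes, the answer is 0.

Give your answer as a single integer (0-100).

Answer: 47

Derivation:
Op 1: a = malloc(19) -> a = 0; heap: [0-18 ALLOC][19-63 FREE]
Op 2: a = realloc(a, 5) -> a = 0; heap: [0-4 ALLOC][5-63 FREE]
Op 3: b = malloc(14) -> b = 5; heap: [0-4 ALLOC][5-18 ALLOC][19-63 FREE]
Op 4: free(a) -> (freed a); heap: [0-4 FREE][5-18 ALLOC][19-63 FREE]
Op 5: b = realloc(b, 32) -> b = 5; heap: [0-4 FREE][5-36 ALLOC][37-63 FREE]
Op 6: free(b) -> (freed b); heap: [0-63 FREE]
Op 7: c = malloc(21) -> c = 0; heap: [0-20 ALLOC][21-63 FREE]
Op 8: c = realloc(c, 27) -> c = 0; heap: [0-26 ALLOC][27-63 FREE]
Op 9: d = malloc(7) -> d = 27; heap: [0-26 ALLOC][27-33 ALLOC][34-63 FREE]
Op 10: free(c) -> (freed c); heap: [0-26 FREE][27-33 ALLOC][34-63 FREE]
Free blocks: [27 30] total_free=57 largest=30 -> 100*(57-30)/57 = 2700/57 ≈ 47.368 -> rounds to 47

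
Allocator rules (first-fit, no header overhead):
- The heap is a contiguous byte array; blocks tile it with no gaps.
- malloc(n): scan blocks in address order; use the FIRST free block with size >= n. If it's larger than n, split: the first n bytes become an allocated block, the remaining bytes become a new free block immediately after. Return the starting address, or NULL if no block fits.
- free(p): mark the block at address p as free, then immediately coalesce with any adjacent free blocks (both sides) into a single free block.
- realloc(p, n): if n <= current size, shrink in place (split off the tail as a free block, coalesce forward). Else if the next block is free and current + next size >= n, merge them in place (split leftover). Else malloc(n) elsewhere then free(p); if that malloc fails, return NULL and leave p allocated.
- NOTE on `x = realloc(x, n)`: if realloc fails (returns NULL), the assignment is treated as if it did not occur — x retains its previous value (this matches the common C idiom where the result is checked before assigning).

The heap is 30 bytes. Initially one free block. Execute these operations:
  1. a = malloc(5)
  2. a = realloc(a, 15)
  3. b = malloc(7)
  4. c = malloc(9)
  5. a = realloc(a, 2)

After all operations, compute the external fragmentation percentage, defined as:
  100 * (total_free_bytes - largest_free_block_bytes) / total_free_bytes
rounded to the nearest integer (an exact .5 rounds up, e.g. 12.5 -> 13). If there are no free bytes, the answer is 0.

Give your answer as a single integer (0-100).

Answer: 38

Derivation:
Op 1: a = malloc(5) -> a = 0; heap: [0-4 ALLOC][5-29 FREE]
Op 2: a = realloc(a, 15) -> a = 0; heap: [0-14 ALLOC][15-29 FREE]
Op 3: b = malloc(7) -> b = 15; heap: [0-14 ALLOC][15-21 ALLOC][22-29 FREE]
Op 4: c = malloc(9) -> c = NULL; heap: [0-14 ALLOC][15-21 ALLOC][22-29 FREE]
Op 5: a = realloc(a, 2) -> a = 0; heap: [0-1 ALLOC][2-14 FREE][15-21 ALLOC][22-29 FREE]
Free blocks: [13 8] total_free=21 largest=13 -> 100*(21-13)/21 = 800/21 ≈ 38.095 -> rounds to 38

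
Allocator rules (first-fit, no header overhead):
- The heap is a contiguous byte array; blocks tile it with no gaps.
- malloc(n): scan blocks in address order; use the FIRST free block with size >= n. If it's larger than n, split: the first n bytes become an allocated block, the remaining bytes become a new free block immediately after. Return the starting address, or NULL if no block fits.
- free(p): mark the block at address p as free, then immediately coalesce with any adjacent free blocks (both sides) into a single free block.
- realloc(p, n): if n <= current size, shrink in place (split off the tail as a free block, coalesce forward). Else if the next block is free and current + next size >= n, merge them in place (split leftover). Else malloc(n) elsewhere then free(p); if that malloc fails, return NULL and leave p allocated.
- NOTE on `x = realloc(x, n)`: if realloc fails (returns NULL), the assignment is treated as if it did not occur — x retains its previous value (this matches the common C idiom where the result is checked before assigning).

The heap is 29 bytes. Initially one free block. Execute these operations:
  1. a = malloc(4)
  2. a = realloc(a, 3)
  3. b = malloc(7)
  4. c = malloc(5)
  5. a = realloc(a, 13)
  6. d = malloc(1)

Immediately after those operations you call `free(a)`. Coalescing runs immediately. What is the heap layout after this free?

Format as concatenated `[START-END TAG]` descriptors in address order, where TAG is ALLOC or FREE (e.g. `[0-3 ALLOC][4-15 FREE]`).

Op 1: a = malloc(4) -> a = 0; heap: [0-3 ALLOC][4-28 FREE]
Op 2: a = realloc(a, 3) -> a = 0; heap: [0-2 ALLOC][3-28 FREE]
Op 3: b = malloc(7) -> b = 3; heap: [0-2 ALLOC][3-9 ALLOC][10-28 FREE]
Op 4: c = malloc(5) -> c = 10; heap: [0-2 ALLOC][3-9 ALLOC][10-14 ALLOC][15-28 FREE]
Op 5: a = realloc(a, 13) -> a = 15; heap: [0-2 FREE][3-9 ALLOC][10-14 ALLOC][15-27 ALLOC][28-28 FREE]
Op 6: d = malloc(1) -> d = 0; heap: [0-0 ALLOC][1-2 FREE][3-9 ALLOC][10-14 ALLOC][15-27 ALLOC][28-28 FREE]
free(a): a = 15 -> block [15-27 ALLOC]; mark free, coalesce with adjacent free neighbors -> [0-0 ALLOC][1-2 FREE][3-9 ALLOC][10-14 ALLOC][15-28 FREE]

Answer: [0-0 ALLOC][1-2 FREE][3-9 ALLOC][10-14 ALLOC][15-28 FREE]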